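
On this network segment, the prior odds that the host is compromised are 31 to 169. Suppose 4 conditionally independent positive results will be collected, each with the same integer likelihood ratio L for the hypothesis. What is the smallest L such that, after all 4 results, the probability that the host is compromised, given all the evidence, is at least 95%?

Prior odds = 31/169.
Target odds = 0.95/0.05 = 19.
Need L⁴ ≥ 19 ÷ (31/169) = 3211/31.
3⁴ = 81 < 3211/31 ≤ 256 = 4⁴, so L = 4.

4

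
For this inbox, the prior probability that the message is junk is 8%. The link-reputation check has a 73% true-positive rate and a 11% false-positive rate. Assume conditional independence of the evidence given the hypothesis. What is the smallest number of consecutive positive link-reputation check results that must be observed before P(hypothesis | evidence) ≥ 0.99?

4

Prior odds: 0.08 ÷ 0.92 = 2/23.
Likelihood ratio of a positive result = 0.73/0.11 = 73/11.
Target odds: 0.99 ÷ 0.01 = 99.
Require (73/11)ⁿ ≥ 99 ÷ (2/23) = 1138.5.
(73/11)³ = 389017/1331 falls short of 1138.5 but (73/11)⁴ = 28398241/14641 reaches it, so n = 4.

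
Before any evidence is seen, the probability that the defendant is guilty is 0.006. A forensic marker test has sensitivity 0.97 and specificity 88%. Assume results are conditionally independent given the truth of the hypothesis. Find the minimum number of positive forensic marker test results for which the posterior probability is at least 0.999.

Prior odds = 0.006/0.994 = 3/497.
False-positive rate = 1 − 0.88 = 0.12; likelihood ratio of a positive = 0.97/0.12 = 97/12.
Target posterior odds = 0.999/0.001 = 999.
Require (97/12)ⁿ ≥ 999 ÷ (3/497) = 165501.
(97/12)⁵ ≈34510.6 falls short of 165501 but (97/12)⁶ ≈278961 reaches it, so n = 6.

6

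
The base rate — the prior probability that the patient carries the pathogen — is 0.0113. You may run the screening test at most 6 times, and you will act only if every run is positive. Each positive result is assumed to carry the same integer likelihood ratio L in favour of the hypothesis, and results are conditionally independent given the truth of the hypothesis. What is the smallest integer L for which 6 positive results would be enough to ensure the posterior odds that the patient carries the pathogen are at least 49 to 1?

Prior odds = 0.0113/0.9887 = 113/9887.
Target odds = 49.
Need L⁶ ≥ 49 ÷ (113/9887) = 484463/113.
4⁶ = 4096 < 484463/113 ≤ 15625 = 5⁶, so L = 5.

5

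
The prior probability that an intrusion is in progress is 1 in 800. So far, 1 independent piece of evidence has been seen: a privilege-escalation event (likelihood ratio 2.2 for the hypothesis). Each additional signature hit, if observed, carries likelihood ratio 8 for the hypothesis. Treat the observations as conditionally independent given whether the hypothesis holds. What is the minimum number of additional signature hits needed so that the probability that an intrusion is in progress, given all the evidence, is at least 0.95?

5

Prior odds = 0.00125/0.99875 = 1/799.
Bayes factor of the evidence already in hand = 2.2.
Odds after that evidence = (1/799) × 2.2 = 11/3995.
Target odds = 0.95/0.05 = 19.
Need 8ⁿ ≥ 19 ÷ (11/3995) = 75905/11.
8⁴ = 4096 falls short of 75905/11 but 8⁵ = 32768 reaches it, so n = 5.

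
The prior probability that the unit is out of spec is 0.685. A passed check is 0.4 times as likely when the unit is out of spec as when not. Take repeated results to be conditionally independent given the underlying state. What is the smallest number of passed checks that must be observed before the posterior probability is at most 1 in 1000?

9

Prior odds: 0.685 ÷ 0.315 = 137/63.
Likelihood ratio per passed check = 0.4.
Target odds: 0.001 ÷ 0.999 = 1/999.
Require 0.4ⁿ ≤ 1/999 ÷ (137/63) = 7/15207.
0.4⁸ = 256/390625 is still above 7/15207 but 0.4⁹ = 512/1953125 is at or below it, so n = 9.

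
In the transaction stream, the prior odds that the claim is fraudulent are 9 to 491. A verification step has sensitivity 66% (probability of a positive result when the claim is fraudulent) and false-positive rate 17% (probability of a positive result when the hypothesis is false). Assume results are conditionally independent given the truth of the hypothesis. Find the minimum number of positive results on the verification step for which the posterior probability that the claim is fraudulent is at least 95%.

Prior odds = 9/491.
Likelihood ratio of a positive result = 0.66/0.17 = 66/17.
Target posterior odds = 0.95/0.05 = 19.
Require (66/17)ⁿ ≥ 19 ÷ (9/491) = 9329/9.
(66/17)⁵ ≈882.013 falls short of 9329/9 but (66/17)⁶ ≈3424.29 reaches it, so n = 6.

6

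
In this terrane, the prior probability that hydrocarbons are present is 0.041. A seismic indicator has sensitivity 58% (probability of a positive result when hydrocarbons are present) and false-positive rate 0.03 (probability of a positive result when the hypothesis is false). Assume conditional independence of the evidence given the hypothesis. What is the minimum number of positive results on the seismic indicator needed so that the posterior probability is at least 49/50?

3

Prior odds: 0.041 ÷ 0.959 = 41/959.
Likelihood ratio of a positive result = 0.58/0.03 = 58/3.
Target odds: 0.98 ÷ 0.02 = 49.
Require (58/3)ⁿ ≥ 49 ÷ (41/959) = 46991/41.
(58/3)² = 3364/9 falls short of 46991/41 but (58/3)³ = 195112/27 reaches it, so n = 3.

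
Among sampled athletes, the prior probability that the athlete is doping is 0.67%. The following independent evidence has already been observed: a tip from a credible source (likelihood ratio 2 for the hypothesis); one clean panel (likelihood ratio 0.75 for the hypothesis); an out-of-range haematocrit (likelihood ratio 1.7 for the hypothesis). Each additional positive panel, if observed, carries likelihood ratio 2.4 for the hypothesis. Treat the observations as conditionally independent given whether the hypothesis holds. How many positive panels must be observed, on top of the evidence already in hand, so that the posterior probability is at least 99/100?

10

Prior odds = 0.0067/0.9933 = 67/9933.
Combined Bayes factor of the evidence already in hand = 2 × 0.75 × 1.7 = 2.55.
Odds after that evidence = (67/9933) × 2.55 = 1139/66220.
Target odds = 0.99/0.01 = 99.
Need 2.4ⁿ ≥ 99 ÷ (1139/66220) = 6555780/1139.
2.4⁹ ≈2641.81 falls short of 6555780/1139 but 2.4¹⁰ ≈6340.34 reaches it, so n = 10.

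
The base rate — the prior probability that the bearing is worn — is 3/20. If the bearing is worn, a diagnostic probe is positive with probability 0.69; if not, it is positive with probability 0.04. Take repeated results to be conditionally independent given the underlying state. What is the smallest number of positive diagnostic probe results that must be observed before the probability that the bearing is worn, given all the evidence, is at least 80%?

2

Prior odds = 0.15/0.85 = 3/17.
Likelihood ratio of a positive = 0.69/0.04 = 17.25.
Target odds: 0.8 ÷ 0.2 = 4.
Require 17.25ⁿ ≥ 4 ÷ (3/17) = 68/3.
17.25¹ = 17.25 falls short of 68/3 but 17.25² = 297.5625 reaches it, so n = 2.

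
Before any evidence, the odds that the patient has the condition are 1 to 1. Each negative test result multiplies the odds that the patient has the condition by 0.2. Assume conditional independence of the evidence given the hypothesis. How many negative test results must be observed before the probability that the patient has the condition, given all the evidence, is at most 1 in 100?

Prior odds = 1.
Likelihood ratio per negative test result = 0.2.
Target odds: 0.01 ÷ 0.99 = 1/99.
Need 1 × 0.2ⁿ ≤ 1/99, i.e. 0.2ⁿ ≤ 1/99.
0.2² = 0.04 is still above 1/99 but 0.2³ = 0.008 is at or below it, so n = 3.

3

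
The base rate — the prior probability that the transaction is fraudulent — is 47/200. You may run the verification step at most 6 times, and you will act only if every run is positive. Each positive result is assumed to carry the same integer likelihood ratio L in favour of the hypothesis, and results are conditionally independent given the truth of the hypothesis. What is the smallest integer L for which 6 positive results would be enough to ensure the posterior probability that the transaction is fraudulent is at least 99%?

3

Prior odds = 0.235/0.765 = 47/153.
Target odds = 0.99/0.01 = 99.
Need L⁶ ≥ 99 ÷ (47/153) = 15147/47.
2⁶ = 64 < 15147/47 ≤ 729 = 3⁶, so L = 3.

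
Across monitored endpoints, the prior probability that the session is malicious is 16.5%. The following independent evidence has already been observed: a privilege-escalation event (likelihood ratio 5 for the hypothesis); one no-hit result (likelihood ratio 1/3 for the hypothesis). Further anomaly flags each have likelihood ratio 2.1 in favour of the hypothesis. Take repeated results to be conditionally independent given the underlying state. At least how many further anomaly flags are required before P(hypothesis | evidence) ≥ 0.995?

9

Prior odds = 0.165/0.835 = 33/167.
Combined Bayes factor of the evidence already in hand = 5 × (1/3) = 5/3.
Odds after that evidence = (33/167) × 5/3 = 55/167.
Target odds = 0.995/0.005 = 199.
Need 2.1ⁿ ≥ 199 ÷ (55/167) = 33233/55.
2.1⁸ ≈378.229 falls short of 33233/55 but 2.1⁹ ≈794.28 reaches it, so n = 9.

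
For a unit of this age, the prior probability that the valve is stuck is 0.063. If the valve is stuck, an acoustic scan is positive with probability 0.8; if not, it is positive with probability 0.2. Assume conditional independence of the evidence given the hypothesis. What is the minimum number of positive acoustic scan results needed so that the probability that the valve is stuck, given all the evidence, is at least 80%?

3

Prior odds = 0.063/0.937 = 63/937.
Likelihood ratio of a positive = 0.8/0.2 = 4.
Target posterior odds = 0.8/0.2 = 4.
Need (63/937) × 4ⁿ ≥ 4, i.e. 4ⁿ ≥ 3748/63.
4² = 16 falls short of 3748/63 but 4³ = 64 reaches it, so n = 3.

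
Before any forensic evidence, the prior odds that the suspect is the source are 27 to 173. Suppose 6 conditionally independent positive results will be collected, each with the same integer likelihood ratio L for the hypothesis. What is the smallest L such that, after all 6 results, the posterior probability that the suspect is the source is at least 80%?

Prior odds = 27/173.
Target odds = 0.8/0.2 = 4.
Need L⁶ ≥ 4 ÷ (27/173) = 692/27.
1⁶ = 1 < 692/27 ≤ 64 = 2⁶, so L = 2.

2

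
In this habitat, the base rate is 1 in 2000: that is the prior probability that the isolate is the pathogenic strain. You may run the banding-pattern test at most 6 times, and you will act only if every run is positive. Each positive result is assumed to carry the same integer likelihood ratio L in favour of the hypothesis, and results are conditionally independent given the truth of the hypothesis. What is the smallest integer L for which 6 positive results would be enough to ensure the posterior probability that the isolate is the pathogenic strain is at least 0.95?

Prior odds = 0.0005/0.9995 = 1/1999.
Target odds = 0.95/0.05 = 19.
Need L⁶ ≥ 19 ÷ (1/1999) = 37981.
5⁶ = 15625 < 37981 ≤ 46656 = 6⁶, so L = 6.

6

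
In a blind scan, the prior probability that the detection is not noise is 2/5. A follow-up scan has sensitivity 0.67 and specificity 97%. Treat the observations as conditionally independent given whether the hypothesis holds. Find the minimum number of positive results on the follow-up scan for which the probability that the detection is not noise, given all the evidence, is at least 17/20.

1

Prior odds = 0.4/0.6 = 2/3.
False-positive rate = 1 − 0.97 = 0.03; likelihood ratio of a positive = 0.67/0.03 = 67/3.
Target odds: 0.85 ÷ 0.15 = 17/3.
Need (2/3) × (67/3)ⁿ ≥ 17/3, i.e. (67/3)ⁿ ≥ 8.5.
(67/3)¹ = 67/3, which meets the required 8.5; so n = 1.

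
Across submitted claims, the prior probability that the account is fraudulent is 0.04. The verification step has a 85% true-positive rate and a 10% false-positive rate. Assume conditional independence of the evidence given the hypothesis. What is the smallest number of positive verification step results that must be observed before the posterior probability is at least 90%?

3

Prior odds: 0.04 ÷ 0.96 = 1/24.
Likelihood ratio of a positive result = 0.85/0.1 = 8.5.
Target odds: 0.9 ÷ 0.1 = 9.
Need (1/24) × 8.5ⁿ ≥ 9, i.e. 8.5ⁿ ≥ 216.
8.5² = 72.25 falls short of 216 but 8.5³ = 614.125 reaches it, so n = 3.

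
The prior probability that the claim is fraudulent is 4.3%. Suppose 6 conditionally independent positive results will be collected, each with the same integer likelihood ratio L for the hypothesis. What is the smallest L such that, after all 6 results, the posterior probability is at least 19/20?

Prior odds = 0.043/0.957 = 43/957.
Target odds = 0.95/0.05 = 19.
Need L⁶ ≥ 19 ÷ (43/957) = 18183/43.
2⁶ = 64 < 18183/43 ≤ 729 = 3⁶, so L = 3.

3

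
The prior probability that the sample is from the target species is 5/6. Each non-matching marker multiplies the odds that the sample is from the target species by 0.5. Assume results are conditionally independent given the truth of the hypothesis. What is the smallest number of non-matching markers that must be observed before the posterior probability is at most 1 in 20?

Prior odds = (5/6)/(1/6) = 5.
Likelihood ratio per non-matching marker = 0.5.
Target odds: 0.05 ÷ 0.95 = 1/19.
Require 0.5ⁿ ≤ 1/19 ÷ 5 = 1/95.
0.5⁶ = 0.015625 is still above 1/95 but 0.5⁷ = 0.0078125 is at or below it, so n = 7.

7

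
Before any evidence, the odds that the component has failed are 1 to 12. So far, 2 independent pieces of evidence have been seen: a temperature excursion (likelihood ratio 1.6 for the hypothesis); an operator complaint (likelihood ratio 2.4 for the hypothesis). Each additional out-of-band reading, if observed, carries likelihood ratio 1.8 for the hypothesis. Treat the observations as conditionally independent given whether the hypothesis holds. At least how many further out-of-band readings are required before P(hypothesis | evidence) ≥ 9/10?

Prior odds = 1/12.
Combined Bayes factor of the evidence already in hand = 1.6 × 2.4 = 3.84.
Odds after that evidence = (1/12) × 3.84 = 0.32.
Target odds = 0.9/0.1 = 9.
Need 1.8ⁿ ≥ 9 ÷ 0.32 = 28.125.
1.8⁵ = 18.89568 falls short of 28.125 but 1.8⁶ = 531441/15625 reaches it, so n = 6.

6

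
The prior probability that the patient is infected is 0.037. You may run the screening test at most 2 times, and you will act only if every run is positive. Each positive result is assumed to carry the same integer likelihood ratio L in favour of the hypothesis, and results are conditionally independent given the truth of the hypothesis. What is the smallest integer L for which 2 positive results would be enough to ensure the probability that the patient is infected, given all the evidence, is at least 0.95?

Prior odds = 0.037/0.963 = 37/963.
Target odds = 0.95/0.05 = 19.
Need L² ≥ 19 ÷ (37/963) = 18297/37.
22² = 484 < 18297/37 ≤ 529 = 23², so L = 23.

23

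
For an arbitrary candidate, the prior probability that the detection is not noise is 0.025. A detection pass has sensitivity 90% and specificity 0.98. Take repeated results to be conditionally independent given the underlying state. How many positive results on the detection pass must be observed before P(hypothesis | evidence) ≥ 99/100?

3

Prior odds: 0.025 ÷ 0.975 = 1/39.
False-positive rate = 1 − 0.98 = 0.02; likelihood ratio of a positive = 0.9/0.02 = 45.
Target odds: 0.99 ÷ 0.01 = 99.
Require 45ⁿ ≥ 99 ÷ (1/39) = 3861.
45² = 2025 falls short of 3861 but 45³ = 91125 reaches it, so n = 3.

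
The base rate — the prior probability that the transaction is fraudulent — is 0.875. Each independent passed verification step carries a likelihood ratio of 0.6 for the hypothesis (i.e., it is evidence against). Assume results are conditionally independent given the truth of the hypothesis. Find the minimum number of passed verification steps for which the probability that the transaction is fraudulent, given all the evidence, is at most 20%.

Prior odds: 0.875 ÷ 0.125 = 7.
Likelihood ratio per passed verification step = 0.6.
Target posterior odds = 0.2/0.8 = 0.25.
Need 7 × 0.6ⁿ ≤ 0.25, i.e. 0.6ⁿ ≤ 1/28.
0.6⁶ = 729/15625 is still above 1/28 but 0.6⁷ = 2187/78125 is at or below it, so n = 7.

7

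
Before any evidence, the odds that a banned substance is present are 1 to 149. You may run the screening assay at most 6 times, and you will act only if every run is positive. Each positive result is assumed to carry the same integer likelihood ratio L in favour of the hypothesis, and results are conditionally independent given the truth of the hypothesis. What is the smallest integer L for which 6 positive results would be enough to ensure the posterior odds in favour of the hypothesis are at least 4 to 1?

Prior odds = 1/149.
Target odds = 4.
Need L⁶ ≥ 4 ÷ (1/149) = 596.
2⁶ = 64 < 596 ≤ 729 = 3⁶, so L = 3.

3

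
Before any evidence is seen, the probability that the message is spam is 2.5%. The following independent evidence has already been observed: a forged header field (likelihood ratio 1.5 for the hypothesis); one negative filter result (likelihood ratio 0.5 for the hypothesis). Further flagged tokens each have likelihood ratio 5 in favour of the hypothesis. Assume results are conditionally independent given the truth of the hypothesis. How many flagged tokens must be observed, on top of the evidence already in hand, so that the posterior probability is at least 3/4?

4

Prior odds = 0.025/0.975 = 1/39.
Combined Bayes factor of the evidence already in hand = 1.5 × 0.5 = 0.75.
Odds after that evidence = (1/39) × 0.75 = 1/52.
Target odds = 0.75/0.25 = 3.
Need 5ⁿ ≥ 3 ÷ (1/52) = 156.
5³ = 125 falls short of 156 but 5⁴ = 625 reaches it, so n = 4.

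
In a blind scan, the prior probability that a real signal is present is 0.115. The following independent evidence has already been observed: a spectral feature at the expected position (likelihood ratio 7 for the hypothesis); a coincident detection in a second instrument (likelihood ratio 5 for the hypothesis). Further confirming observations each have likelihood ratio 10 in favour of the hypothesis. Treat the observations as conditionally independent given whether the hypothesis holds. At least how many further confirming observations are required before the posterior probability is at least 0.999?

Prior odds = 0.115/0.885 = 23/177.
Combined Bayes factor of the evidence already in hand = 7 × 5 = 35.
Odds after that evidence = (23/177) × 35 = 805/177.
Target odds = 0.999/0.001 = 999.
Need 10ⁿ ≥ 999 ÷ (805/177) = 176823/805.
10² = 100 falls short of 176823/805 but 10³ = 1000 reaches it, so n = 3.

3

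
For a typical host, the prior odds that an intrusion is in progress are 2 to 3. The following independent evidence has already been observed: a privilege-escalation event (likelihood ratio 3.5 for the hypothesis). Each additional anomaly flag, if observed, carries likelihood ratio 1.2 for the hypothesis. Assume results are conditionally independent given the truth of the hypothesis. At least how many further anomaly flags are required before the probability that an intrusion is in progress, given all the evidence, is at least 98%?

17

Prior odds = 2/3.
Bayes factor of the evidence already in hand = 3.5.
Odds after that evidence = (2/3) × 3.5 = 7/3.
Target odds = 0.98/0.02 = 49.
Need 1.2ⁿ ≥ 49 ÷ (7/3) = 21.
1.2¹⁶ ≈18.4884 falls short of 21 but 1.2¹⁷ ≈22.1861 reaches it, so n = 17.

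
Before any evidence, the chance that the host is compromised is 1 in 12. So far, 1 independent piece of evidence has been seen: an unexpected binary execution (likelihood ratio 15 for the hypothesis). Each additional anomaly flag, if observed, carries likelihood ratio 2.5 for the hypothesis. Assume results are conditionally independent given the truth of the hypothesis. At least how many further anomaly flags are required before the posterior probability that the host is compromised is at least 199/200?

6

Prior odds = (1/12)/(11/12) = 1/11.
Bayes factor of the evidence already in hand = 15.
Odds after that evidence = (1/11) × 15 = 15/11.
Target odds = 0.995/0.005 = 199.
Need 2.5ⁿ ≥ 199 ÷ (15/11) = 2189/15.
2.5⁵ = 97.65625 falls short of 2189/15 but 2.5⁶ = 244.140625 reaches it, so n = 6.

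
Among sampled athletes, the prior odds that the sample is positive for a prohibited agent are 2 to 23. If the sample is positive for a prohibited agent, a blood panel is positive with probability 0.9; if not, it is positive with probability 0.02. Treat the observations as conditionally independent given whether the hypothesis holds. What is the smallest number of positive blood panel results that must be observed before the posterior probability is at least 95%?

2

Prior odds = 2/23.
Likelihood ratio of a positive = 0.9/0.02 = 45.
Target odds: 0.95 ÷ 0.05 = 19.
Need (2/23) × 45ⁿ ≥ 19, i.e. 45ⁿ ≥ 218.5.
45¹ = 45 falls short of 218.5 but 45² = 2025 reaches it, so n = 2.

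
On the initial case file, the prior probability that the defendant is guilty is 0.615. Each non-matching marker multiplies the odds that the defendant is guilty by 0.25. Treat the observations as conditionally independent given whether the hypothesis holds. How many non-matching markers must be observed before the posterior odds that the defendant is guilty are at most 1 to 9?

2

Prior odds = 0.615/0.385 = 123/77.
Likelihood ratio per non-matching marker = 0.25.
Target odds = 1/9.
Need (123/77) × 0.25ⁿ ≤ 1/9, i.e. 0.25ⁿ ≤ 77/1107.
0.25¹ = 0.25 is still above 77/1107 but 0.25² = 0.0625 is at or below it, so n = 2.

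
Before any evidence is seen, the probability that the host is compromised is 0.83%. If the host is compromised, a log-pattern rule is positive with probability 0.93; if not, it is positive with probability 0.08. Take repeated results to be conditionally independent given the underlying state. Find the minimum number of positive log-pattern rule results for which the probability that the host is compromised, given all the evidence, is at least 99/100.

Prior odds = 0.0083/0.9917 = 83/9917.
Likelihood ratio of a positive = 0.93/0.08 = 11.625.
Target posterior odds = 0.99/0.01 = 99.
Require 11.625ⁿ ≥ 99 ÷ (83/9917) = 981783/83.
11.625³ = 804357/512 falls short of 981783/83 but 11.625⁴ = 74805201/4096 reaches it, so n = 4.

4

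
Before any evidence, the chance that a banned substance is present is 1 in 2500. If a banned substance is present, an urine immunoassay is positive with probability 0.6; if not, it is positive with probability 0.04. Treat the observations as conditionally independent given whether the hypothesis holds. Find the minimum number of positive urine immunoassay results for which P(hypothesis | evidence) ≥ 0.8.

Prior odds: 0.0004 ÷ 0.9996 = 1/2499.
Likelihood ratio of a positive = 0.6/0.04 = 15.
Target posterior odds = 0.8/0.2 = 4.
Require 15ⁿ ≥ 4 ÷ (1/2499) = 9996.
15³ = 3375 falls short of 9996 but 15⁴ = 50625 reaches it, so n = 4.

4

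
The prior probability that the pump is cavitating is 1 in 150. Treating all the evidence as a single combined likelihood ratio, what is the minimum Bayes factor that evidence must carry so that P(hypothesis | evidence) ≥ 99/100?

14751

Prior odds = (1/150)/(149/150) = 1/149.
Target odds = 0.99/0.01 = 99.
Required Bayes factor = 99 ÷ (1/149) = 14751.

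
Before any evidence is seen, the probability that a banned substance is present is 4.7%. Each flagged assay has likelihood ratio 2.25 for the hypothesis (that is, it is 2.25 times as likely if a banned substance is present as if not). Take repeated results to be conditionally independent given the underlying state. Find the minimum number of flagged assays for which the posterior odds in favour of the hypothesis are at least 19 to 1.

8

Prior odds: 0.047 ÷ 0.953 = 47/953.
Likelihood ratio per flagged assay = 2.25.
Target odds = 19.
Need (47/953) × 2.25ⁿ ≥ 19, i.e. 2.25ⁿ ≥ 18107/47.
2.25⁷ = 4782969/16384 falls short of 18107/47 but 2.25⁸ = 43046721/65536 reaches it, so n = 8.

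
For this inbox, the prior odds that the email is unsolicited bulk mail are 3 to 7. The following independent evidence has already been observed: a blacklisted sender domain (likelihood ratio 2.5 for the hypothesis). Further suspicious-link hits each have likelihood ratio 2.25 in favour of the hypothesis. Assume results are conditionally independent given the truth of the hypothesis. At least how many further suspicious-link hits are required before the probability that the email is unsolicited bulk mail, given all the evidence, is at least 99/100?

Prior odds = 3/7.
Bayes factor of the evidence already in hand = 2.5.
Odds after that evidence = (3/7) × 2.5 = 15/14.
Target odds = 0.99/0.01 = 99.
Need 2.25ⁿ ≥ 99 ÷ (15/14) = 92.4.
2.25⁵ = 59049/1024 falls short of 92.4 but 2.25⁶ = 531441/4096 reaches it, so n = 6.

6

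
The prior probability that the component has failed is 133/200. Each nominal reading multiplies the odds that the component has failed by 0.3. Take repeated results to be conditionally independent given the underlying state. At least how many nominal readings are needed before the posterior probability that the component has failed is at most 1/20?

Prior odds: 0.665 ÷ 0.335 = 133/67.
Likelihood ratio per nominal reading = 0.3.
Target posterior odds = 0.05/0.95 = 1/19.
Need (133/67) × 0.3ⁿ ≤ 1/19, i.e. 0.3ⁿ ≤ 67/2527.
0.3³ = 0.027 is still above 67/2527 but 0.3⁴ = 0.0081 is at or below it, so n = 4.

4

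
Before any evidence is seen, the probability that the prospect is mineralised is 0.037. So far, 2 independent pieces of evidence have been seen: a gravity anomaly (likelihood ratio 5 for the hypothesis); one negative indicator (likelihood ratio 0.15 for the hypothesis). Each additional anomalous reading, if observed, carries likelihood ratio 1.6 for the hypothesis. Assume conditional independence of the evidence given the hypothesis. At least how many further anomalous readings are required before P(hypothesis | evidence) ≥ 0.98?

16

Prior odds = 0.037/0.963 = 37/963.
Combined Bayes factor of the evidence already in hand = 5 × 0.15 = 0.75.
Odds after that evidence = (37/963) × 0.75 = 37/1284.
Target odds = 0.98/0.02 = 49.
Need 1.6ⁿ ≥ 49 ÷ (37/1284) = 62916/37.
1.6¹⁵ ≈1152.92 falls short of 62916/37 but 1.6¹⁶ ≈1844.67 reaches it, so n = 16.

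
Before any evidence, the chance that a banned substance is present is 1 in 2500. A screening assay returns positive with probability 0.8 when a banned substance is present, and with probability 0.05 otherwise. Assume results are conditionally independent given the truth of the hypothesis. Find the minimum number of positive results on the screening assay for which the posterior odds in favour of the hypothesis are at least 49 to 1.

5

Prior odds: 0.0004 ÷ 0.9996 = 1/2499.
Likelihood ratio of a positive result = 0.8/0.05 = 16.
Target odds = 49.
Need (1/2499) × 16ⁿ ≥ 49, i.e. 16ⁿ ≥ 122451.
16⁴ = 65536 falls short of 122451 but 16⁵ = 1048576 reaches it, so n = 5.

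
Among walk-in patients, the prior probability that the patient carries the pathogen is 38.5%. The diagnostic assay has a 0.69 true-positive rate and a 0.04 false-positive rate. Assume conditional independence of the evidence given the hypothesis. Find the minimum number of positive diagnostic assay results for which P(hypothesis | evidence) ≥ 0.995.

3

Prior odds = 0.385/0.615 = 77/123.
Likelihood ratio of a positive result = 0.69/0.04 = 17.25.
Target odds: 0.995 ÷ 0.005 = 199.
Need (77/123) × 17.25ⁿ ≥ 199, i.e. 17.25ⁿ ≥ 24477/77.
17.25² = 297.5625 falls short of 24477/77 but 17.25³ = 5132.953125 reaches it, so n = 3.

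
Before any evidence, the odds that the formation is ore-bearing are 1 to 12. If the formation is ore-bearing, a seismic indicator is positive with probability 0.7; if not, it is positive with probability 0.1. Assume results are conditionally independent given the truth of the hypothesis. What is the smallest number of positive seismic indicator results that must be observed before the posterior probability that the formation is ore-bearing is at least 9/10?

Prior odds = 1/12.
Likelihood ratio of a positive = 0.7/0.1 = 7.
Target posterior odds = 0.9/0.1 = 9.
Require 7ⁿ ≥ 9 ÷ (1/12) = 108.
7² = 49 falls short of 108 but 7³ = 343 reaches it, so n = 3.

3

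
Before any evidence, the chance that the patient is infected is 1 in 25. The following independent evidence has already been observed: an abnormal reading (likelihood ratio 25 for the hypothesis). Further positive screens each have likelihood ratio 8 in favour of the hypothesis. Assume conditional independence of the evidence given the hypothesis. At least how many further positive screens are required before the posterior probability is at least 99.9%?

4

Prior odds = 0.04/0.96 = 1/24.
Bayes factor of the evidence already in hand = 25.
Odds after that evidence = (1/24) × 25 = 25/24.
Target odds = 0.999/0.001 = 999.
Need 8ⁿ ≥ 999 ÷ (25/24) = 959.04.
8³ = 512 falls short of 959.04 but 8⁴ = 4096 reaches it, so n = 4.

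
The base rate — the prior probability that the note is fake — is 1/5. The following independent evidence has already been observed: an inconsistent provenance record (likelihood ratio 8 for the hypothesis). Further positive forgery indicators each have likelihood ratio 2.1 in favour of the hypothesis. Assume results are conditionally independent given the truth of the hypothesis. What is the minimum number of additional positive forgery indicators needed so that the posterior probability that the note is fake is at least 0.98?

Prior odds = 0.2/0.8 = 0.25.
Bayes factor of the evidence already in hand = 8.
Odds after that evidence = 0.25 × 8 = 2.
Target odds = 0.98/0.02 = 49.
Need 2.1ⁿ ≥ 49 ÷ 2 = 24.5.
2.1⁴ = 19.4481 falls short of 24.5 but 2.1⁵ = 4084101/100000 reaches it, so n = 5.

5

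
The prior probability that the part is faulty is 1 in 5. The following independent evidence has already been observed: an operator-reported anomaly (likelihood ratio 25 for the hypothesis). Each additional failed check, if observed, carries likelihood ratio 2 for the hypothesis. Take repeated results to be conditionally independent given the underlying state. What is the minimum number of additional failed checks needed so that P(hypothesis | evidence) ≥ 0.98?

3

Prior odds = 0.2/0.8 = 0.25.
Bayes factor of the evidence already in hand = 25.
Odds after that evidence = 0.25 × 25 = 6.25.
Target odds = 0.98/0.02 = 49.
Need 2ⁿ ≥ 49 ÷ 6.25 = 7.84.
2² = 4 falls short of 7.84 but 2³ = 8 reaches it, so n = 3.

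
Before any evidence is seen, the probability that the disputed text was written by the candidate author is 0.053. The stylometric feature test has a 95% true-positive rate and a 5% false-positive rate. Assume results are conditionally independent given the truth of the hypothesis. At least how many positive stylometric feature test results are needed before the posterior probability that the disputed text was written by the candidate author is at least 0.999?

4

Prior odds = 0.053/0.947 = 53/947.
Likelihood ratio of a positive result = 0.95/0.05 = 19.
Target posterior odds = 0.999/0.001 = 999.
Require 19ⁿ ≥ 999 ÷ (53/947) = 946053/53.
19³ = 6859 falls short of 946053/53 but 19⁴ = 130321 reaches it, so n = 4.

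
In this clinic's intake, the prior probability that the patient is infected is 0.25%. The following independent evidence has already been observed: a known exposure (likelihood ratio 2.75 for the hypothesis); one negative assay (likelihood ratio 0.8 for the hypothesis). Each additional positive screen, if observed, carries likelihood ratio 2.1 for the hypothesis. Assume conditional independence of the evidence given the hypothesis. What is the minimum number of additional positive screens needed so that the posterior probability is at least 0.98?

Prior odds = 0.0025/0.9975 = 1/399.
Combined Bayes factor of the evidence already in hand = 2.75 × 0.8 = 2.2.
Odds after that evidence = (1/399) × 2.2 = 11/1995.
Target odds = 0.98/0.02 = 49.
Need 2.1ⁿ ≥ 49 ÷ (11/1995) = 97755/11.
2.1¹² ≈7355.83 falls short of 97755/11 but 2.1¹³ ≈15447.2 reaches it, so n = 13.

13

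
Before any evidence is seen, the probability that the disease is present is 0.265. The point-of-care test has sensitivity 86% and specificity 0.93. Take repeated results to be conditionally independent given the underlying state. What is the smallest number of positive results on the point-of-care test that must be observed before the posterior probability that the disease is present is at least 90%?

2

Prior odds = 0.265/0.735 = 53/147.
False-positive rate = 1 − 0.93 = 0.07; likelihood ratio of a positive = 0.86/0.07 = 86/7.
Target odds: 0.9 ÷ 0.1 = 9.
Require (86/7)ⁿ ≥ 9 ÷ (53/147) = 1323/53.
(86/7)¹ = 86/7 falls short of 1323/53 but (86/7)² = 7396/49 reaches it, so n = 2.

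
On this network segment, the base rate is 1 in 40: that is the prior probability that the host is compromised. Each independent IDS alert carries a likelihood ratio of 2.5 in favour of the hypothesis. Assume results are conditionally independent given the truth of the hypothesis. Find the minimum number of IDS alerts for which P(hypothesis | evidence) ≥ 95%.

8

Prior odds = 0.025/0.975 = 1/39.
Likelihood ratio per IDS alert = 2.5.
Target posterior odds = 0.95/0.05 = 19.
Need (1/39) × 2.5ⁿ ≥ 19, i.e. 2.5ⁿ ≥ 741.
2.5⁷ = 610.3515625 falls short of 741 but 2.5⁸ = 390625/256 reaches it, so n = 8.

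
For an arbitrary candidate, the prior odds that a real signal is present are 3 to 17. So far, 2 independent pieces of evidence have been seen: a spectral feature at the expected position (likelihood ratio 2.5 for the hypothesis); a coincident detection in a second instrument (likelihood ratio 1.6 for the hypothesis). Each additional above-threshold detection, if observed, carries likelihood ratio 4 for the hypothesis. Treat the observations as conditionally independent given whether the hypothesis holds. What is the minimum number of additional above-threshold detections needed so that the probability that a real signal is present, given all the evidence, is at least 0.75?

Prior odds = 3/17.
Combined Bayes factor of the evidence already in hand = 2.5 × 1.6 = 4.
Odds after that evidence = (3/17) × 4 = 12/17.
Target odds = 0.75/0.25 = 3.
Need 4ⁿ ≥ 3 ÷ (12/17) = 4.25.
4¹ = 4 falls short of 4.25 but 4² = 16 reaches it, so n = 2.

2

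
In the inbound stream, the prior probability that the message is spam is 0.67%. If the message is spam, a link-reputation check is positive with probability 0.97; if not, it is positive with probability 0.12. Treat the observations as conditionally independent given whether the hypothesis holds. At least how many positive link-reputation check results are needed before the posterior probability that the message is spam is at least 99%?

5

Prior odds = 0.0067/0.9933 = 67/9933.
Likelihood ratio of a positive = 0.97/0.12 = 97/12.
Target odds: 0.99 ÷ 0.01 = 99.
Require (97/12)ⁿ ≥ 99 ÷ (67/9933) = 983367/67.
(97/12)⁴ = 88529281/20736 falls short of 983367/67 but (97/12)⁵ ≈34510.6 reaches it, so n = 5.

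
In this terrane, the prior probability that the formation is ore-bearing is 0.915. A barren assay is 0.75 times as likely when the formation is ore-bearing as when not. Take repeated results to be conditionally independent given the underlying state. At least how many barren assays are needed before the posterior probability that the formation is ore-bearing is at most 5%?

19

Prior odds = 0.915/0.085 = 183/17.
Likelihood ratio per barren assay = 0.75.
Target posterior odds = 0.05/0.95 = 1/19.
Need (183/17) × 0.75ⁿ ≤ 1/19, i.e. 0.75ⁿ ≤ 17/3477.
0.75¹⁸ ≈0.00563771 is still above 17/3477 but 0.75¹⁹ ≈0.00422828 is at or below it, so n = 19.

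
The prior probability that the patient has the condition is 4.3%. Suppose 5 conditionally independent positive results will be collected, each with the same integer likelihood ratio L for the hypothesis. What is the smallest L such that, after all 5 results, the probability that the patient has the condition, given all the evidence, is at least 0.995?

Prior odds = 0.043/0.957 = 43/957.
Target odds = 0.995/0.005 = 199.
Need L⁵ ≥ 199 ÷ (43/957) = 190443/43.
5⁵ = 3125 < 190443/43 ≤ 7776 = 6⁵, so L = 6.

6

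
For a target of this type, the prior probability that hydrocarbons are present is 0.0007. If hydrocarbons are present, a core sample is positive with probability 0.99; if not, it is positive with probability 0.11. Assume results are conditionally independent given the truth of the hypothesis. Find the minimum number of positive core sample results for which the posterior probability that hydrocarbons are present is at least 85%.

5

Prior odds: 0.0007 ÷ 0.9993 = 7/9993.
Likelihood ratio of a positive = 0.99/0.11 = 9.
Target odds: 0.85 ÷ 0.15 = 17/3.
Require 9ⁿ ≥ 17/3 ÷ (7/9993) = 56627/7.
9⁴ = 6561 falls short of 56627/7 but 9⁵ = 59049 reaches it, so n = 5.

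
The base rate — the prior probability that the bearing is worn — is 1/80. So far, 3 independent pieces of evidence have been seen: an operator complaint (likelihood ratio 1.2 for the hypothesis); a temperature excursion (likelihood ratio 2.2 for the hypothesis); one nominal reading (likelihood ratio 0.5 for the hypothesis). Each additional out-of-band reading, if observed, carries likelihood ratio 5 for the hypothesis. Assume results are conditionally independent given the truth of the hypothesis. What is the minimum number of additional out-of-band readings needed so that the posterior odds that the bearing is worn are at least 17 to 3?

Prior odds = 0.0125/0.9875 = 1/79.
Combined Bayes factor of the evidence already in hand = 1.2 × 2.2 × 0.5 = 1.32.
Odds after that evidence = (1/79) × 1.32 = 33/1975.
Target odds = 17/3.
Need 5ⁿ ≥ 17/3 ÷ (33/1975) = 33575/99.
5³ = 125 falls short of 33575/99 but 5⁴ = 625 reaches it, so n = 4.

4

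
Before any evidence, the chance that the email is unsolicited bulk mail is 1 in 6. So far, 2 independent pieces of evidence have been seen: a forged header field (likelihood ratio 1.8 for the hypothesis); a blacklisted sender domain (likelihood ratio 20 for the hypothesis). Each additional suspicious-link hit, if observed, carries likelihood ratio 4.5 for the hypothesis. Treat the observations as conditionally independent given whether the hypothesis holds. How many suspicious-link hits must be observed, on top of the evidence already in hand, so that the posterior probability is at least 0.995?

Prior odds = (1/6)/(5/6) = 0.2.
Combined Bayes factor of the evidence already in hand = 1.8 × 20 = 36.
Odds after that evidence = 0.2 × 36 = 7.2.
Target odds = 0.995/0.005 = 199.
Need 4.5ⁿ ≥ 199 ÷ 7.2 = 995/36.
4.5² = 20.25 falls short of 995/36 but 4.5³ = 91.125 reaches it, so n = 3.

3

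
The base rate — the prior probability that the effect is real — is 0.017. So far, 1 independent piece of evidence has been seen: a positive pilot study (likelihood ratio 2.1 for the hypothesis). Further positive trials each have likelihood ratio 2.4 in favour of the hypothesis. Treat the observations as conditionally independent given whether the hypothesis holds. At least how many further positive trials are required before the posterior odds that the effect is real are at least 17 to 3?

6

Prior odds = 0.017/0.983 = 17/983.
Bayes factor of the evidence already in hand = 2.1.
Odds after that evidence = (17/983) × 2.1 = 357/9830.
Target odds = 17/3.
Need 2.4ⁿ ≥ 17/3 ÷ (357/9830) = 9830/63.
2.4⁵ = 79.62624 falls short of 9830/63 but 2.4⁶ = 2985984/15625 reaches it, so n = 6.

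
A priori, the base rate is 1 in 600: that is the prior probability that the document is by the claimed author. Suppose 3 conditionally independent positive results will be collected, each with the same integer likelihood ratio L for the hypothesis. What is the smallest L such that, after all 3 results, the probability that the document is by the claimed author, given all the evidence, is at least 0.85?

16

Prior odds = (1/600)/(599/600) = 1/599.
Target odds = 0.85/0.15 = 17/3.
Need L³ ≥ 17/3 ÷ (1/599) = 10183/3.
15³ = 3375 < 10183/3 ≤ 4096 = 16³, so L = 16.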